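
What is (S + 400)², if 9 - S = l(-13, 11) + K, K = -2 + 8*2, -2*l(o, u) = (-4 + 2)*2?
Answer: 154449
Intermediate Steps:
l(o, u) = 2 (l(o, u) = -(-4 + 2)*2/2 = -(-1)*2 = -½*(-4) = 2)
K = 14 (K = -2 + 16 = 14)
S = -7 (S = 9 - (2 + 14) = 9 - 1*16 = 9 - 16 = -7)
(S + 400)² = (-7 + 400)² = 393² = 154449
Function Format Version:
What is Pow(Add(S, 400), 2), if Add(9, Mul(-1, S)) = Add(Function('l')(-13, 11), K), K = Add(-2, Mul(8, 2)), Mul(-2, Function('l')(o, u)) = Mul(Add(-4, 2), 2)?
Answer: 154449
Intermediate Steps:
Function('l')(o, u) = 2 (Function('l')(o, u) = Mul(Rational(-1, 2), Mul(Add(-4, 2), 2)) = Mul(Rational(-1, 2), Mul(-2, 2)) = Mul(Rational(-1, 2), -4) = 2)
K = 14 (K = Add(-2, 16) = 14)
S = -7 (S = Add(9, Mul(-1, Add(2, 14))) = Add(9, Mul(-1, 16)) = Add(9, -16) = -7)
Pow(Add(S, 400), 2) = Pow(Add(-7, 400), 2) = Pow(393, 2) = 154449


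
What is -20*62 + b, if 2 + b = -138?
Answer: -1380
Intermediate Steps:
b = -140 (b = -2 - 138 = -140)
-20*62 + b = -20*62 - 140 = -1240 - 140 = -1380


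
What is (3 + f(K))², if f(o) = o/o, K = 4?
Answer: 16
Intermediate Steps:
f(o) = 1
(3 + f(K))² = (3 + 1)² = 4² = 16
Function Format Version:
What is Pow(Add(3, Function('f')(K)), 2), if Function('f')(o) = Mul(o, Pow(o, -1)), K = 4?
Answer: 16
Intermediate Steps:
Function('f')(o) = 1
Pow(Add(3, Function('f')(K)), 2) = Pow(Add(3, 1), 2) = Pow(4, 2) = 16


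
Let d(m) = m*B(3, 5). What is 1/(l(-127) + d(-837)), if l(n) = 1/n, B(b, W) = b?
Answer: -127/318898 ≈ -0.00039825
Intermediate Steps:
d(m) = 3*m (d(m) = m*3 = 3*m)
1/(l(-127) + d(-837)) = 1/(1/(-127) + 3*(-837)) = 1/(-1/127 - 2511) = 1/(-318898/127) = -127/318898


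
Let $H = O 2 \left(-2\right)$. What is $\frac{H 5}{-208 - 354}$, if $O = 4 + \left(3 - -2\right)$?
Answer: $\frac{90}{281} \approx 0.32028$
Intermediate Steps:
$O = 9$ ($O = 4 + \left(3 + 2\right) = 4 + 5 = 9$)
$H = -36$ ($H = 9 \cdot 2 \left(-2\right) = 18 \left(-2\right) = -36$)
$\frac{H 5}{-208 - 354} = \frac{\left(-36\right) 5}{-208 - 354} = \frac{1}{-562} \left(-180\right) = \left(- \frac{1}{562}\right) \left(-180\right) = \frac{90}{281}$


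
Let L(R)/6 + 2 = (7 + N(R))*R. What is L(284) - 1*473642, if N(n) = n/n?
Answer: -460022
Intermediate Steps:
N(n) = 1
L(R) = -12 + 48*R (L(R) = -12 + 6*((7 + 1)*R) = -12 + 6*(8*R) = -12 + 48*R)
L(284) - 1*473642 = (-12 + 48*284) - 1*473642 = (-12 + 13632) - 473642 = 13620 - 473642 = -460022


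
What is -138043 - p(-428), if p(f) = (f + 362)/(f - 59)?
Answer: -67227007/487 ≈ -1.3804e+5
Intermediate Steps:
p(f) = (362 + f)/(-59 + f)
-138043 - p(-428) = -138043 - (362 - 428)/(-59 - 428) = -138043 - (-66)/(-487) = -138043 - (-1)*(-66)/487 = -138043 - 1*66/487 = -138043 - 66/487 = -67227007/487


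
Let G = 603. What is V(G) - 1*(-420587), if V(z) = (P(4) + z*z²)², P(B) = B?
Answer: 48073294832745948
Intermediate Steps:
V(z) = (4 + z³)² (V(z) = (4 + z*z²)² = (4 + z³)²)
V(G) - 1*(-420587) = (4 + 603³)² - 1*(-420587) = (4 + 219256227)² + 420587 = 219256231² + 420587 = 48073294832325361 + 420587 = 48073294832745948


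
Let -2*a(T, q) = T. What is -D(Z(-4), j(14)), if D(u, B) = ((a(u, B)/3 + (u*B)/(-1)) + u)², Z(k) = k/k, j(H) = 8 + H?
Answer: -16129/36 ≈ -448.03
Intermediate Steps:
a(T, q) = -T/2
Z(k) = 1
D(u, B) = (5*u/6 - B*u)² (D(u, B) = ((-u/2/3 + (u*B)/(-1)) + u)² = ((-u/2*(⅓) + (B*u)*(-1)) + u)² = ((-u/6 - B*u) + u)² = (5*u/6 - B*u)²)
-D(Z(-4), j(14)) = -1²*(-5 + 6*(8 + 14))²/36 = -(-5 + 6*22)²/36 = -(-5 + 132)²/36 = -127²/36 = -16129/36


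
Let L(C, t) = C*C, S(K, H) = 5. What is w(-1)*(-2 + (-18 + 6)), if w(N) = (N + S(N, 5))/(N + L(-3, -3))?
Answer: -7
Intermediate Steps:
L(C, t) = C²
w(N) = (5 + N)/(9 + N) (w(N) = (N + 5)/(N + (-3)²) = (5 + N)/(N + 9) = (5 + N)/(9 + N))
w(-1)*(-2 + (-18 + 6)) = ((5 - 1)/(9 - 1))*(-2 + (-18 + 6)) = (4/8)*(-2 - 12) = ((⅛)*4)*(-14) = (½)*(-14) = -7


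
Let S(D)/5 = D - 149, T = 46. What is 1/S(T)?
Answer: -1/515 ≈ -0.0019417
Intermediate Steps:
S(D) = -745 + 5*D (S(D) = 5*(D - 149) = 5*(-149 + D) = -745 + 5*D)
1/S(T) = 1/(-745 + 5*46) = 1/(-745 + 230) = 1/(-515) = -1/515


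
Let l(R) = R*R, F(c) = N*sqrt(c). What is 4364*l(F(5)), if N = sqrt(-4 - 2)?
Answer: -130920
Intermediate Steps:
N = I*sqrt(6) (N = sqrt(-6) = I*sqrt(6) ≈ 2.4495*I)
F(c) = I*sqrt(6)*sqrt(c) (F(c) = (I*sqrt(6))*sqrt(c) = I*sqrt(6)*sqrt(c))
l(R) = R**2
4364*l(F(5)) = 4364*(I*sqrt(6)*sqrt(5))**2 = 4364*(I*sqrt(30))**2 = 4364*(-30) = -130920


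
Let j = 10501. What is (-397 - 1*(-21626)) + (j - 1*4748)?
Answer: 26982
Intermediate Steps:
(-397 - 1*(-21626)) + (j - 1*4748) = (-397 - 1*(-21626)) + (10501 - 1*4748) = (-397 + 21626) + (10501 - 4748) = 21229 + 5753 = 26982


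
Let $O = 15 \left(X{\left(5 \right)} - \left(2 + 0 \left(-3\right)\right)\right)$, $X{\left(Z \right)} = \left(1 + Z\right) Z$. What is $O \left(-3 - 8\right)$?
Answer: $-4620$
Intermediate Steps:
$X{\left(Z \right)} = Z \left(1 + Z\right)$
$O = 420$ ($O = 15 \left(5 \left(1 + 5\right) - \left(2 + 0 \left(-3\right)\right)\right) = 15 \left(5 \cdot 6 - \left(2 + 0\right)\right) = 15 \left(30 - 2\right) = 15 \cdot 28 = 420$)
$O \left(-3 - 8\right) = 420 \left(-3 - 8\right) = 420 \left(-11\right) = -4620$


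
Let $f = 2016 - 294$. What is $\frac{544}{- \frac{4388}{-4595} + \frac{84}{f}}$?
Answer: $\frac{51243440}{94549} \approx 541.98$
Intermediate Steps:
$f = 1722$ ($f = 2016 - 294 = 1722$)
$\frac{544}{- \frac{4388}{-4595} + \frac{84}{f}} = \frac{544}{- \frac{4388}{-4595} + \frac{84}{1722}} = \frac{544}{\left(-4388\right) \left(- \frac{1}{4595}\right) + 84 \cdot \frac{1}{1722}} = \frac{544}{\frac{4388}{4595} + \frac{2}{41}} = \frac{544}{\frac{189098}{188395}} = 544 \cdot \frac{188395}{189098} = \frac{51243440}{94549}$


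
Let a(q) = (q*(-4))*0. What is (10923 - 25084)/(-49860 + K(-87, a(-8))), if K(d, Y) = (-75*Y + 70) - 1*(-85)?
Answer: 14161/49705 ≈ 0.28490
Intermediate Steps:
a(q) = 0 (a(q) = -4*q*0 = 0)
K(d, Y) = 155 - 75*Y (K(d, Y) = (70 - 75*Y) + 85 = 155 - 75*Y)
(10923 - 25084)/(-49860 + K(-87, a(-8))) = (10923 - 25084)/(-49860 + (155 - 75*0)) = -14161/(-49860 + (155 + 0)) = -14161/(-49860 + 155) = -14161/(-49705) = -14161*(-1/49705) = 14161/49705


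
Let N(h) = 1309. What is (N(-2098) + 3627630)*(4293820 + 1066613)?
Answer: 19452684370587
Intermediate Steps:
(N(-2098) + 3627630)*(4293820 + 1066613) = (1309 + 3627630)*(4293820 + 1066613) = 3628939*5360433 = 19452684370587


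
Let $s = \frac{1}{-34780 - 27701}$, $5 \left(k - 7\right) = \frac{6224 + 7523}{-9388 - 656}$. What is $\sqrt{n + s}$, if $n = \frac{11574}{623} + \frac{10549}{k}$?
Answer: $\frac{\sqrt{274362617847114181884388262037}}{13148816481759} \approx 39.836$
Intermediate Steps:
$k = \frac{337793}{50220}$ ($k = 7 + \frac{\left(6224 + 7523\right) \frac{1}{-9388 - 656}}{5} = 7 + \frac{13747 \frac{1}{-10044}}{5} = 7 + \frac{13747 \left(- \frac{1}{10044}\right)}{5} = 7 + \frac{1}{5} \left(- \frac{13747}{10044}\right) = 7 - \frac{13747}{50220} = \frac{337793}{50220} \approx 6.7263$)
$s = - \frac{1}{62481}$ ($s = \frac{1}{-62481} = - \frac{1}{62481} \approx -1.6005 \cdot 10^{-5}$)
$n = \frac{333956812122}{210445039}$ ($n = \frac{11574}{623} + \frac{10549}{\frac{337793}{50220}} = 11574 \cdot \frac{1}{623} + 10549 \cdot \frac{50220}{337793} = \frac{11574}{623} + \frac{529770780}{337793} = \frac{333956812122}{210445039} \approx 1586.9$)
$\sqrt{n + s} = \sqrt{\frac{333956812122}{210445039} - \frac{1}{62481}} = \sqrt{\frac{20865955367749643}{13148816481759}} = \frac{\sqrt{274362617847114181884388262037}}{13148816481759}$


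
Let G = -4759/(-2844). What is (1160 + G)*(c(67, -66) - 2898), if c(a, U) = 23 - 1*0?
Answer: -9498422125/2844 ≈ -3.3398e+6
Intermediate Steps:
c(a, U) = 23 (c(a, U) = 23 + 0 = 23)
G = 4759/2844 (G = -4759*(-1/2844) = 4759/2844 ≈ 1.6733)
(1160 + G)*(c(67, -66) - 2898) = (1160 + 4759/2844)*(23 - 2898) = (3303799/2844)*(-2875) = -9498422125/2844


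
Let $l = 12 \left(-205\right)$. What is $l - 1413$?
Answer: $-3873$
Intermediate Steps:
$l = -2460$
$l - 1413 = -2460 - 1413 = -3873$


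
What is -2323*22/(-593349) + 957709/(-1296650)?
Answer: -501989082541/769365980850 ≈ -0.65247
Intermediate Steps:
-2323*22/(-593349) + 957709/(-1296650) = -51106*(-1/593349) + 957709*(-1/1296650) = 51106/593349 - 957709/1296650 = -501989082541/769365980850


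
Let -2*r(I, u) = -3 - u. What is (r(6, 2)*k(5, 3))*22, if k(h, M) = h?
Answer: 275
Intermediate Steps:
r(I, u) = 3/2 + u/2 (r(I, u) = -(-3 - u)/2 = 3/2 + u/2)
(r(6, 2)*k(5, 3))*22 = ((3/2 + (1/2)*2)*5)*22 = ((3/2 + 1)*5)*22 = ((5/2)*5)*22 = (25/2)*22 = 275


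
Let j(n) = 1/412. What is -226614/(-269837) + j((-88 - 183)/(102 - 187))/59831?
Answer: 5586119670245/6651582429364 ≈ 0.83982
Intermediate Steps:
j(n) = 1/412
-226614/(-269837) + j((-88 - 183)/(102 - 187))/59831 = -226614/(-269837) + (1/412)/59831 = -226614*(-1/269837) + (1/412)*(1/59831) = 226614/269837 + 1/24650372 = 5586119670245/6651582429364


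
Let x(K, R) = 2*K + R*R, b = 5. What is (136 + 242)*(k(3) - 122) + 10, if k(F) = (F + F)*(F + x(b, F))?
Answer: 3790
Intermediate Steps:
x(K, R) = R² + 2*K (x(K, R) = 2*K + R² = R² + 2*K)
k(F) = 2*F*(10 + F + F²) (k(F) = (F + F)*(F + (F² + 2*5)) = (2*F)*(F + (F² + 10)) = (2*F)*(F + (10 + F²)) = (2*F)*(10 + F + F²) = 2*F*(10 + F + F²))
(136 + 242)*(k(3) - 122) + 10 = (136 + 242)*(2*3*(10 + 3 + 3²) - 122) + 10 = 378*(2*3*(10 + 3 + 9) - 122) + 10 = 378*(2*3*22 - 122) + 10 = 378*(132 - 122) + 10 = 378*10 + 10 = 3780 + 10 = 3790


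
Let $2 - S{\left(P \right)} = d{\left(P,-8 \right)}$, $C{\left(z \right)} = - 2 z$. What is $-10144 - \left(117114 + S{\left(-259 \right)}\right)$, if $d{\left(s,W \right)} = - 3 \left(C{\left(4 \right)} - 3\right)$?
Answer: $-127227$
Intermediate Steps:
$d{\left(s,W \right)} = 33$ ($d{\left(s,W \right)} = - 3 \left(\left(-2\right) 4 - 3\right) = - 3 \left(-8 - 3\right) = \left(-3\right) \left(-11\right) = 33$)
$S{\left(P \right)} = -31$ ($S{\left(P \right)} = 2 - 33 = -31$)
$-10144 - \left(117114 + S{\left(-259 \right)}\right) = -10144 - 117083 = -127227$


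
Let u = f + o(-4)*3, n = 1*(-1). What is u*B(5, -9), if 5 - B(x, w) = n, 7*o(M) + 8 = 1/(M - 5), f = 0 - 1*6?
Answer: -398/7 ≈ -56.857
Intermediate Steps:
f = -6 (f = 0 - 6 = -6)
o(M) = -8/7 + 1/(7*(-5 + M)) (o(M) = -8/7 + 1/(7*(M - 5)) = -8/7 + 1/(7*(-5 + M)))
n = -1
B(x, w) = 6 (B(x, w) = 5 - 1*(-1) = 5 + 1 = 6)
u = -199/21 (u = -6 + ((41 - 8*(-4))/(7*(-5 - 4)))*3 = -6 + ((⅐)*(41 + 32)/(-9))*3 = -6 + ((⅐)*(-⅑)*73)*3 = -6 - 73/63*3 = -6 - 73/21 = -199/21 ≈ -9.4762)
u*B(5, -9) = -199/21*6 = -398/7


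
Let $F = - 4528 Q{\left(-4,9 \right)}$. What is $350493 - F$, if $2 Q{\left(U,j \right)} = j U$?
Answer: $268989$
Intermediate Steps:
$Q{\left(U,j \right)} = \frac{U j}{2}$ ($Q{\left(U,j \right)} = \frac{j U}{2} = \frac{U j}{2}$)
$F = 81504$ ($F = - 4528 \cdot \frac{1}{2} \left(-4\right) 9 = \left(-4528\right) \left(-18\right) = 81504$)
$350493 - F = 350493 - 81504 = 268989$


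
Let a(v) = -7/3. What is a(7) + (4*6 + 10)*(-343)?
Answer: -34993/3 ≈ -11664.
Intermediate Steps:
a(v) = -7/3 (a(v) = -7*⅓ = -7/3)
a(7) + (4*6 + 10)*(-343) = -7/3 + (4*6 + 10)*(-343) = -7/3 + (24 + 10)*(-343) = -7/3 + 34*(-343) = -7/3 - 11662 = -34993/3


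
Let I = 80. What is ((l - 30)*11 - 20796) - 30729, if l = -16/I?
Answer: -259286/5 ≈ -51857.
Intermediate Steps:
l = -⅕ (l = -16/80 = -16*1/80 = -⅕ ≈ -0.20000)
((l - 30)*11 - 20796) - 30729 = ((-⅕ - 30)*11 - 20796) - 30729 = (-151/5*11 - 20796) - 30729 = (-1661/5 - 20796) - 30729 = -105641/5 - 30729 = -259286/5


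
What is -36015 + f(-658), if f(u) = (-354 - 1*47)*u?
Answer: 227843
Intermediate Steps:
f(u) = -401*u (f(u) = (-354 - 47)*u = -401*u)
-36015 + f(-658) = -36015 - 401*(-658) = -36015 + 263858 = 227843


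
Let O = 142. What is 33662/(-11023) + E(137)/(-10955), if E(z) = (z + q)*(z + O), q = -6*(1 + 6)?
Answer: -132186365/24151393 ≈ -5.4732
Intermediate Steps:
q = -42 (q = -6*7 = -42)
E(z) = (-42 + z)*(142 + z) (E(z) = (z - 42)*(z + 142) = (-42 + z)*(142 + z))
33662/(-11023) + E(137)/(-10955) = 33662/(-11023) + (-5964 + 137**2 + 100*137)/(-10955) = 33662*(-1/11023) + (-5964 + 18769 + 13700)*(-1/10955) = -33662/11023 + 26505*(-1/10955) = -33662/11023 - 5301/2191 = -132186365/24151393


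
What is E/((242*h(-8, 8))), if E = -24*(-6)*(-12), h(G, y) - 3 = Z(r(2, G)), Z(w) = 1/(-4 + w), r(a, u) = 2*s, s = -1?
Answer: -5184/2057 ≈ -2.5202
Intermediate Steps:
r(a, u) = -2 (r(a, u) = 2*(-1) = -2)
h(G, y) = 17/6 (h(G, y) = 3 + 1/(-4 - 2) = 3 + 1/(-6) = 3 - ⅙ = 17/6)
E = -1728 (E = 144*(-12) = -1728)
E/((242*h(-8, 8))) = -1728/(242*(17/6)) = -1728/2057/3 = -1728*3/2057 = -5184/2057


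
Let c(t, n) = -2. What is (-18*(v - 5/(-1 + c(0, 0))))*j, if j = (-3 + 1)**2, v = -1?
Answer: -48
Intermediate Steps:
j = 4 (j = (-2)**2 = 4)
(-18*(v - 5/(-1 + c(0, 0))))*j = -18*(-1 - 5/(-1 - 2))*4 = -18*(-1 - 5/(-3))*4 = -18*(-1 - 1/3*(-5))*4 = -18*(-1 + 5/3)*4 = -18*2/3*4 = -12*4 = -48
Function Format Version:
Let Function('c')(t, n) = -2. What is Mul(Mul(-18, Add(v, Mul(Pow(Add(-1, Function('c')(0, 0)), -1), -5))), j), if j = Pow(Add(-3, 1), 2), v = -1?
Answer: -48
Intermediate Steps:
j = 4 (j = Pow(-2, 2) = 4)
Mul(Mul(-18, Add(v, Mul(Pow(Add(-1, Function('c')(0, 0)), -1), -5))), j) = Mul(Mul(-18, Add(-1, Mul(Pow(Add(-1, -2), -1), -5))), 4) = Mul(Mul(-18, Add(-1, Mul(Pow(-3, -1), -5))), 4) = Mul(Mul(-18, Add(-1, Mul(Rational(-1, 3), -5))), 4) = Mul(Mul(-18, Add(-1, Rational(5, 3))), 4) = Mul(Mul(-18, Rational(2, 3)), 4) = Mul(-12, 4) = -48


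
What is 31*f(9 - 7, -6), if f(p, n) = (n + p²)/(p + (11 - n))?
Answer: -62/19 ≈ -3.2632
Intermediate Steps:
f(p, n) = (n + p²)/(11 + p - n)
31*f(9 - 7, -6) = 31*((-6 + (9 - 7)²)/(11 + (9 - 7) - 1*(-6))) = 31*((-6 + 2²)/(11 + 2 + 6)) = 31*((-6 + 4)/19) = 31*((1/19)*(-2)) = 31*(-2/19) = -62/19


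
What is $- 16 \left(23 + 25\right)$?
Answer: $-768$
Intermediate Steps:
$- 16 \left(23 + 25\right) = \left(-16\right) 48 = -768$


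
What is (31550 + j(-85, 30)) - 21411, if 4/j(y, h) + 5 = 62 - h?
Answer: 273757/27 ≈ 10139.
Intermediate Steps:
j(y, h) = 4/(57 - h) (j(y, h) = 4/(-5 + (62 - h)) = 4/(57 - h))
(31550 + j(-85, 30)) - 21411 = (31550 - 4/(-57 + 30)) - 21411 = (31550 - 4/(-27)) - 21411 = (31550 - 4*(-1/27)) - 21411 = (31550 + 4/27) - 21411 = 851854/27 - 21411 = 273757/27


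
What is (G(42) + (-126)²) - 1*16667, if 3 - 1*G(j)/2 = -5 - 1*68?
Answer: -639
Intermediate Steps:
G(j) = 152 (G(j) = 6 - 2*(-5 - 1*68) = 6 - 2*(-5 - 68) = 6 - 2*(-73) = 6 + 146 = 152)
(G(42) + (-126)²) - 1*16667 = (152 + (-126)²) - 1*16667 = (152 + 15876) - 16667 = 16028 - 16667 = -639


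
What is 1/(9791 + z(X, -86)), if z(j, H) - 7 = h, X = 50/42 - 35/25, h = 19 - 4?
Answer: 1/9813 ≈ 0.00010191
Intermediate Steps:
h = 15
X = -22/105 (X = 50*(1/42) - 35*1/25 = 25/21 - 7/5 = -22/105 ≈ -0.20952)
z(j, H) = 22 (z(j, H) = 7 + 15 = 22)
1/(9791 + z(X, -86)) = 1/(9791 + 22) = 1/9813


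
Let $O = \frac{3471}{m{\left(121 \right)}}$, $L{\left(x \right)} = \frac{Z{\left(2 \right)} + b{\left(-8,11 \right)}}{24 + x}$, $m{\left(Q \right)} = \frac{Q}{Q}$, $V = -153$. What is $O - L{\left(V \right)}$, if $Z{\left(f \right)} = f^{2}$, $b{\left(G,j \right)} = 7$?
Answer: $\frac{447770}{129} \approx 3471.1$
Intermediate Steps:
$m{\left(Q \right)} = 1$
$L{\left(x \right)} = \frac{11}{24 + x}$ ($L{\left(x \right)} = \frac{2^{2} + 7}{24 + x} = \frac{4 + 7}{24 + x} = \frac{11}{24 + x}$)
$O = 3471$ ($O = \frac{3471}{1} = 3471 \cdot 1 = 3471$)
$O - L{\left(V \right)} = 3471 - \frac{11}{24 - 153} = 3471 - \frac{11}{-129} = 3471 - 11 \left(- \frac{1}{129}\right) = 3471 - - \frac{11}{129} = 3471 + \frac{11}{129} = \frac{447770}{129}$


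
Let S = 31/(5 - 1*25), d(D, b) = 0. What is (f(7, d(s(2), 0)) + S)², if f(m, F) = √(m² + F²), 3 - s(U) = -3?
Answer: 11881/400 ≈ 29.703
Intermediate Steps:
s(U) = 6 (s(U) = 3 - 1*(-3) = 3 + 3 = 6)
f(m, F) = √(F² + m²)
S = -31/20 (S = 31/(5 - 25) = 31/(-20) = 31*(-1/20) = -31/20 ≈ -1.5500)
(f(7, d(s(2), 0)) + S)² = (√(0² + 7²) - 31/20)² = (√(0 + 49) - 31/20)² = (√49 - 31/20)² = (7 - 31/20)² = (109/20)² = 11881/400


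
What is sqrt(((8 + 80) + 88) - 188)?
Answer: 2*I*sqrt(3) ≈ 3.4641*I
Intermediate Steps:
sqrt(((8 + 80) + 88) - 188) = sqrt((88 + 88) - 188) = sqrt(176 - 188) = sqrt(-12) = 2*I*sqrt(3)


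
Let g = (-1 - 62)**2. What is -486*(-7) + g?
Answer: 7371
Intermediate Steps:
g = 3969 (g = (-63)**2 = 3969)
-486*(-7) + g = -486*(-7) + 3969 = 3402 + 3969 = 7371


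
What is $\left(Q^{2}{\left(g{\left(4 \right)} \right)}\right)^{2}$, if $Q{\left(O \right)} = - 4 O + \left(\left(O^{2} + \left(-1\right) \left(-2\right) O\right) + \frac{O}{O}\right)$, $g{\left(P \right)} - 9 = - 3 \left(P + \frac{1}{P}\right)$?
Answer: $\frac{16983563041}{65536} \approx 2.5915 \cdot 10^{5}$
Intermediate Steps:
$g{\left(P \right)} = 9 - 3 P - \frac{3}{P}$ ($g{\left(P \right)} = 9 - 3 \left(P + \frac{1}{P}\right) = 9 - \left(3 P + \frac{3}{P}\right) = 9 - 3 P - \frac{3}{P}$)
$Q{\left(O \right)} = 1 + O^{2} - 2 O$ ($Q{\left(O \right)} = - 4 O + \left(\left(O^{2} + 2 O\right) + 1\right) = - 4 O + \left(1 + O^{2} + 2 O\right) = 1 + O^{2} - 2 O$)
$\left(Q^{2}{\left(g{\left(4 \right)} \right)}\right)^{2} = \left(\left(1 + \left(9 - 12 - \frac{3}{4}\right)^{2} - 2 \left(9 - 12 - \frac{3}{4}\right)\right)^{2}\right)^{2} = \left(\left(1 + \left(- \frac{15}{4}\right)^{2} - - \frac{15}{2}\right)^{2}\right)^{2} = \left(\left(1 + \frac{225}{16} + \frac{15}{2}\right)^{2}\right)^{2} = \left(\left(\frac{361}{16}\right)^{2}\right)^{2} = \left(\frac{130321}{256}\right)^{2} = \frac{16983563041}{65536}$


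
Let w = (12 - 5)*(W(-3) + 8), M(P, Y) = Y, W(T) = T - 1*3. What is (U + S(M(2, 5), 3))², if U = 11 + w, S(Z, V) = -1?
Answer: 576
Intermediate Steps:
W(T) = -3 + T (W(T) = T - 3 = -3 + T)
w = 14 (w = (12 - 5)*((-3 - 3) + 8) = 7*(-6 + 8) = 7*2 = 14)
U = 25 (U = 11 + 14 = 25)
(U + S(M(2, 5), 3))² = (25 - 1)² = 24² = 576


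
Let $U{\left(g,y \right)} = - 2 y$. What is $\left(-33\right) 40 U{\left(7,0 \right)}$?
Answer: $0$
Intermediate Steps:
$\left(-33\right) 40 U{\left(7,0 \right)} = \left(-33\right) 40 \left(\left(-2\right) 0\right) = \left(-1320\right) 0 = 0$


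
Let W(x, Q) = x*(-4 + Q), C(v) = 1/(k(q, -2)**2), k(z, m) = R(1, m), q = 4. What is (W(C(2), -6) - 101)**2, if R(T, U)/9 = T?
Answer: 67092481/6561 ≈ 10226.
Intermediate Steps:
R(T, U) = 9*T
k(z, m) = 9 (k(z, m) = 9*1 = 9)
C(v) = 1/81 (C(v) = 1/(9**2) = 1/81)
(W(C(2), -6) - 101)**2 = ((-4 - 6)/81 - 101)**2 = ((1/81)*(-10) - 101)**2 = (-10/81 - 101)**2 = (-8191/81)**2 = 67092481/6561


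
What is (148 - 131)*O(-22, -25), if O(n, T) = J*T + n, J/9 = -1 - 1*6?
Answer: 26401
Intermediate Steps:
J = -63 (J = 9*(-1 - 1*6) = 9*(-1 - 6) = 9*(-7) = -63)
O(n, T) = n - 63*T (O(n, T) = -63*T + n = n - 63*T)
(148 - 131)*O(-22, -25) = (148 - 131)*(-22 - 63*(-25)) = 17*(-22 + 1575) = 17*1553 = 26401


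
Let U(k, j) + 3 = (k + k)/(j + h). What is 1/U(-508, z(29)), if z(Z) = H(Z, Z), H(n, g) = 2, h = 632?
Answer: -317/1459 ≈ -0.21727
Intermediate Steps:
z(Z) = 2
U(k, j) = -3 + 2*k/(632 + j) (U(k, j) = -3 + (k + k)/(j + 632) = -3 + (2*k)/(632 + j) = -3 + 2*k/(632 + j))
1/U(-508, z(29)) = 1/((-1896 - 3*2 + 2*(-508))/(632 + 2)) = 1/((-1896 - 6 - 1016)/634) = 1/((1/634)*(-2918)) = 1/(-1459/317) = -317/1459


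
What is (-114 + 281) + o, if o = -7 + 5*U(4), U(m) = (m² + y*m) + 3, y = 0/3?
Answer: 255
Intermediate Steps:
y = 0 (y = 0*(⅓) = 0)
U(m) = 3 + m² (U(m) = (m² + 0*m) + 3 = (m² + 0) + 3 = m² + 3 = 3 + m²)
o = 88 (o = -7 + 5*(3 + 4²) = -7 + 5*(3 + 16) = -7 + 5*19 = -7 + 95 = 88)
(-114 + 281) + o = (-114 + 281) + 88 = 167 + 88 = 255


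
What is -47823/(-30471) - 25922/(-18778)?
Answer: 281314926/95364073 ≈ 2.9499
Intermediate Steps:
-47823/(-30471) - 25922/(-18778) = -47823*(-1/30471) - 25922*(-1/18778) = 15941/10157 + 12961/9389 = 281314926/95364073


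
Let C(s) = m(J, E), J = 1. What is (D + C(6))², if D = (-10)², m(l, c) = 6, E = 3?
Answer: 11236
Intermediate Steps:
D = 100
C(s) = 6
(D + C(6))² = (100 + 6)² = 106² = 11236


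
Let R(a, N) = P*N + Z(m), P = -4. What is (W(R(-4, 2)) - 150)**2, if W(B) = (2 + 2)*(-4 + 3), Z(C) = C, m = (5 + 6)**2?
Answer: 23716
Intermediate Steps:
m = 121 (m = 11**2 = 121)
R(a, N) = 121 - 4*N (R(a, N) = -4*N + 121 = 121 - 4*N)
W(B) = -4 (W(B) = 4*(-1) = -4)
(W(R(-4, 2)) - 150)**2 = (-4 - 150)**2 = (-154)**2 = 23716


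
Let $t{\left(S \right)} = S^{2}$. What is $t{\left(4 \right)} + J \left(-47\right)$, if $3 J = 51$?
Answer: $-783$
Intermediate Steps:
$J = 17$ ($J = \frac{1}{3} \cdot 51 = 17$)
$t{\left(4 \right)} + J \left(-47\right) = 4^{2} + 17 \left(-47\right) = 16 - 799 = -783$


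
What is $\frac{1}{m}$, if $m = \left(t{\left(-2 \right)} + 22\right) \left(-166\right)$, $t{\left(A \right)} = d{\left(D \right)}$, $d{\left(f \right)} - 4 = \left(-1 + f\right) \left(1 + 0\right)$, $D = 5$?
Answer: $- \frac{1}{4980} \approx -0.0002008$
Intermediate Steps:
$d{\left(f \right)} = 3 + f$ ($d{\left(f \right)} = 4 + \left(-1 + f\right) \left(1 + 0\right) = 4 + \left(-1 + f\right) 1 = 4 + \left(-1 + f\right) = 3 + f$)
$t{\left(A \right)} = 8$ ($t{\left(A \right)} = 3 + 5 = 8$)
$m = -4980$ ($m = \left(8 + 22\right) \left(-166\right) = 30 \left(-166\right) = -4980$)
$\frac{1}{m} = \frac{1}{-4980} = - \frac{1}{4980}$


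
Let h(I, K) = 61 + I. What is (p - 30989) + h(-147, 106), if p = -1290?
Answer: -32365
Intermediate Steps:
(p - 30989) + h(-147, 106) = (-1290 - 30989) + (61 - 147) = -32279 - 86 = -32365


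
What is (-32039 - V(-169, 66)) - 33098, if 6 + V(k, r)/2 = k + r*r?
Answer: -73499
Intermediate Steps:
V(k, r) = -12 + 2*k + 2*r² (V(k, r) = -12 + 2*(k + r*r) = -12 + 2*(k + r²) = -12 + (2*k + 2*r²) = -12 + 2*k + 2*r²)
(-32039 - V(-169, 66)) - 33098 = (-32039 - (-12 + 2*(-169) + 2*66²)) - 33098 = (-32039 - (-12 - 338 + 2*4356)) - 33098 = (-32039 - (-12 - 338 + 8712)) - 33098 = (-32039 - 1*8362) - 33098 = (-32039 - 8362) - 33098 = -40401 - 33098 = -73499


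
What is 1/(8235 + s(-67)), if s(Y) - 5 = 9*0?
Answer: 1/8240 ≈ 0.00012136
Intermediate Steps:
s(Y) = 5 (s(Y) = 5 + 9*0 = 5 + 0 = 5)
1/(8235 + s(-67)) = 1/(8235 + 5) = 1/8240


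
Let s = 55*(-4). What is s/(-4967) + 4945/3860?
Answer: 5082203/3834524 ≈ 1.3254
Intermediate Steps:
s = -220
s/(-4967) + 4945/3860 = -220/(-4967) + 4945/3860 = -220*(-1/4967) + 4945*(1/3860) = 220/4967 + 989/772 = 5082203/3834524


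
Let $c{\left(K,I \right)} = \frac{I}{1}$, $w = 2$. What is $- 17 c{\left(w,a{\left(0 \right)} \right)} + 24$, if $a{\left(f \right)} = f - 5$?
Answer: $109$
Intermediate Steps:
$a{\left(f \right)} = -5 + f$ ($a{\left(f \right)} = f - 5 = -5 + f$)
$c{\left(K,I \right)} = I$ ($c{\left(K,I \right)} = I 1 = I$)
$- 17 c{\left(w,a{\left(0 \right)} \right)} + 24 = - 17 \left(-5 + 0\right) + 24 = \left(-17\right) \left(-5\right) + 24 = 85 + 24 = 109$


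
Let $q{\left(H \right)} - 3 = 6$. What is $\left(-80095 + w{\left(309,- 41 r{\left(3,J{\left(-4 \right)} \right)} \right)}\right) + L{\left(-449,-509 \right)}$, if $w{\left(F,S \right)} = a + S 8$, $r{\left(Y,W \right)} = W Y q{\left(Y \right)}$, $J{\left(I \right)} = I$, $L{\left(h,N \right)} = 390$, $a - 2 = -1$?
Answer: $-44280$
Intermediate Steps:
$a = 1$ ($a = 2 - 1 = 1$)
$q{\left(H \right)} = 9$ ($q{\left(H \right)} = 3 + 6 = 9$)
$r{\left(Y,W \right)} = 9 W Y$ ($r{\left(Y,W \right)} = W Y 9 = 9 W Y$)
$w{\left(F,S \right)} = 1 + 8 S$ ($w{\left(F,S \right)} = 1 + S 8 = 1 + 8 S$)
$\left(-80095 + w{\left(309,- 41 r{\left(3,J{\left(-4 \right)} \right)} \right)}\right) + L{\left(-449,-509 \right)} = \left(-80095 + \left(1 + 8 \left(- 41 \cdot 9 \left(-4\right) 3\right)\right)\right) + 390 = \left(-80095 + \left(1 + 8 \left(\left(-41\right) \left(-108\right)\right)\right)\right) + 390 = \left(-80095 + \left(1 + 8 \cdot 4428\right)\right) + 390 = \left(-80095 + \left(1 + 35424\right)\right) + 390 = \left(-80095 + 35425\right) + 390 = -44670 + 390 = -44280$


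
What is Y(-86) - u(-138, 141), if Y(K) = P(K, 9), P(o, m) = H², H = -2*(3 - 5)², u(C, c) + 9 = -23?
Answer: 96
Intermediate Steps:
u(C, c) = -32 (u(C, c) = -9 - 23 = -32)
H = -8 (H = -2*(-2)² = -2*4 = -1*8 = -8)
P(o, m) = 64 (P(o, m) = (-8)² = 64)
Y(K) = 64
Y(-86) - u(-138, 141) = 64 - 1*(-32) = 64 + 32 = 96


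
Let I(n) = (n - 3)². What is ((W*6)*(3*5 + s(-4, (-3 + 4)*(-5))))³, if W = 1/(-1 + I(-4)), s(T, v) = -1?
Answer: 343/64 ≈ 5.3594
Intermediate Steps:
I(n) = (-3 + n)²
W = 1/48 (W = 1/(-1 + (-3 - 4)²) = 1/(-1 + (-7)²) = 1/(-1 + 49) = 1/48 ≈ 0.020833)
((W*6)*(3*5 + s(-4, (-3 + 4)*(-5))))³ = (((1/48)*6)*(3*5 - 1))³ = ((15 - 1)/8)³ = ((⅛)*14)³ = (7/4)³ = 343/64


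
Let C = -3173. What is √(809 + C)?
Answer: 2*I*√591 ≈ 48.621*I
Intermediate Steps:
√(809 + C) = √(809 - 3173) = √(-2364) = 2*I*√591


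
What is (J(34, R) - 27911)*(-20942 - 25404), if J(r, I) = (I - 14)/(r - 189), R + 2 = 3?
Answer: 200501694432/155 ≈ 1.2936e+9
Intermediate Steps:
R = 1 (R = -2 + 3 = 1)
J(r, I) = (-14 + I)/(-189 + r)
(J(34, R) - 27911)*(-20942 - 25404) = ((-14 + 1)/(-189 + 34) - 27911)*(-20942 - 25404) = (-13/(-155) - 27911)*(-46346) = (-1/155*(-13) - 27911)*(-46346) = (13/155 - 27911)*(-46346) = -4326192/155*(-46346) = 200501694432/155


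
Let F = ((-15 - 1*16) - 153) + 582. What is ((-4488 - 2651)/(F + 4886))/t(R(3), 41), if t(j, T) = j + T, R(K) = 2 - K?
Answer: -7139/211360 ≈ -0.033777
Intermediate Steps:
F = 398 (F = ((-15 - 16) - 153) + 582 = (-31 - 153) + 582 = -184 + 582 = 398)
t(j, T) = T + j
((-4488 - 2651)/(F + 4886))/t(R(3), 41) = ((-4488 - 2651)/(398 + 4886))/(41 + (2 - 1*3)) = (-7139/5284)/(41 + (2 - 3)) = (-7139*1/5284)/(41 - 1) = -7139/5284/40 = -7139/5284*1/40 = -7139/211360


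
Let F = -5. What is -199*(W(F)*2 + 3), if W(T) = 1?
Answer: -995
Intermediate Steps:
-199*(W(F)*2 + 3) = -199*(1*2 + 3) = -199*(2 + 3) = -199*5 = -995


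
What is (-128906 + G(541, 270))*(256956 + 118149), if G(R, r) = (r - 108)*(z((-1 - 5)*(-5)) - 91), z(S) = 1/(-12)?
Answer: -107776293915/2 ≈ -5.3888e+10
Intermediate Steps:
z(S) = -1/12
G(R, r) = 9837 - 1093*r/12 (G(R, r) = (r - 108)*(-1/12 - 91) = (-108 + r)*(-1093/12) = 9837 - 1093*r/12)
(-128906 + G(541, 270))*(256956 + 118149) = (-128906 + (9837 - 1093/12*270))*(256956 + 118149) = (-128906 + (9837 - 49185/2))*375105 = (-128906 - 29511/2)*375105 = -287323/2*375105 = -107776293915/2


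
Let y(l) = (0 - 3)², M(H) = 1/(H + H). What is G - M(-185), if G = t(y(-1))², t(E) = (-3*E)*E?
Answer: 21848131/370 ≈ 59049.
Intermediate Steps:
M(H) = 1/(2*H)
y(l) = 9 (y(l) = (-3)² = 9)
t(E) = -3*E²
G = 59049 (G = (-3*9²)² = (-3*81)² = (-243)² = 59049)
G - M(-185) = 59049 - 1/(2*(-185)) = 59049 - (-1)/(2*185) = 59049 - 1*(-1/370) = 59049 + 1/370 = 21848131/370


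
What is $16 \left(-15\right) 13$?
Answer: $-3120$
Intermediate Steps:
$16 \left(-15\right) 13 = \left(-240\right) 13 = -3120$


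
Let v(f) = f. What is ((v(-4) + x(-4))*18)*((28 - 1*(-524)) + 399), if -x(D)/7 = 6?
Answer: -787428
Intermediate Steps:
x(D) = -42 (x(D) = -7*6 = -42)
((v(-4) + x(-4))*18)*((28 - 1*(-524)) + 399) = ((-4 - 42)*18)*((28 - 1*(-524)) + 399) = (-46*18)*((28 + 524) + 399) = -828*(552 + 399) = -828*951 = -787428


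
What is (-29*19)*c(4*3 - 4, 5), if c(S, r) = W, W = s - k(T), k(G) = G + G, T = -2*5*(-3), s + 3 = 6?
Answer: 31407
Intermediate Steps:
s = 3 (s = -3 + 6 = 3)
T = 30 (T = -10*(-3) = 30)
k(G) = 2*G
W = -57 (W = 3 - 2*30 = 3 - 1*60 = 3 - 60 = -57)
c(S, r) = -57
(-29*19)*c(4*3 - 4, 5) = -29*19*(-57) = -551*(-57) = 31407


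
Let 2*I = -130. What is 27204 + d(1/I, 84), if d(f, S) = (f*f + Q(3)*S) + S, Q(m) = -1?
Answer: 114936901/4225 ≈ 27204.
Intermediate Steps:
I = -65 (I = (½)*(-130) = -65)
d(f, S) = f² (d(f, S) = (f*f - S) + S = (f² - S) + S = f²)
27204 + d(1/I, 84) = 27204 + (1/(-65))² = 27204 + (-1/65)² = 27204 + 1/4225 = 114936901/4225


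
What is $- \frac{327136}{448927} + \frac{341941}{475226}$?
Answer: $- \frac{85086323}{9275729674} \approx -0.009173$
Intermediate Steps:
$- \frac{327136}{448927} + \frac{341941}{475226} = \left(-327136\right) \frac{1}{448927} + 341941 \cdot \frac{1}{475226} = - \frac{327136}{448927} + \frac{14867}{20662} = - \frac{85086323}{9275729674}$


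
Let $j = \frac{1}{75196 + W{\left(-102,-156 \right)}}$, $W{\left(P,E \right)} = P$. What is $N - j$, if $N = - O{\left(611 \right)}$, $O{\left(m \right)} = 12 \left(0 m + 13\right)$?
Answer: $- \frac{11714665}{75094} \approx -156.0$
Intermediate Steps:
$O{\left(m \right)} = 156$ ($O{\left(m \right)} = 12 \left(0 + 13\right) = 12 \cdot 13 = 156$)
$N = -156$ ($N = \left(-1\right) 156 = -156$)
$j = \frac{1}{75094}$ ($j = \frac{1}{75196 - 102} = \frac{1}{75094} \approx 1.3317 \cdot 10^{-5}$)
$N - j = -156 - \frac{1}{75094} = - \frac{11714665}{75094}$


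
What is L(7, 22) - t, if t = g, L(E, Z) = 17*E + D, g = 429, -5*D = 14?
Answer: -1564/5 ≈ -312.80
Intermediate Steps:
D = -14/5 (D = -⅕*14 = -14/5 ≈ -2.8000)
L(E, Z) = -14/5 + 17*E (L(E, Z) = 17*E - 14/5 = -14/5 + 17*E)
t = 429
L(7, 22) - t = (-14/5 + 17*7) - 1*429 = (-14/5 + 119) - 429 = 581/5 - 429 = -1564/5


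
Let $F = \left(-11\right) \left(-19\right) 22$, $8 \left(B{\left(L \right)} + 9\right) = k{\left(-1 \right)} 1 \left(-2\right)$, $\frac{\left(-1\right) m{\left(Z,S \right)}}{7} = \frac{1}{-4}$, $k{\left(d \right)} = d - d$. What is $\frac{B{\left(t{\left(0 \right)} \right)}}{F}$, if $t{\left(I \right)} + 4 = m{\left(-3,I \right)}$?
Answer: $- \frac{9}{4598} \approx -0.0019574$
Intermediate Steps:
$k{\left(d \right)} = 0$
$m{\left(Z,S \right)} = \frac{7}{4}$ ($m{\left(Z,S \right)} = - \frac{7}{-4} = \left(-7\right) \left(- \frac{1}{4}\right) = \frac{7}{4}$)
$t{\left(I \right)} = - \frac{9}{4}$ ($t{\left(I \right)} = -4 + \frac{7}{4} = - \frac{9}{4}$)
$B{\left(L \right)} = -9$ ($B{\left(L \right)} = -9 + \frac{0 \cdot 1 \left(-2\right)}{8} = -9 + \frac{0 \left(-2\right)}{8} = -9 + \frac{1}{8} \cdot 0 = -9 + 0 = -9$)
$F = 4598$ ($F = 209 \cdot 22 = 4598$)
$\frac{B{\left(t{\left(0 \right)} \right)}}{F} = - \frac{9}{4598}$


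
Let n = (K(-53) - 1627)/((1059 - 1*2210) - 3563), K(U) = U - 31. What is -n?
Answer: -1711/4714 ≈ -0.36296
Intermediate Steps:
K(U) = -31 + U
n = 1711/4714 (n = ((-31 - 53) - 1627)/((1059 - 1*2210) - 3563) = (-84 - 1627)/((1059 - 2210) - 3563) = -1711/(-1151 - 3563) = -1711/(-4714) = -1711*(-1/4714) = 1711/4714 ≈ 0.36296)
-n = -1*1711/4714 = -1711/4714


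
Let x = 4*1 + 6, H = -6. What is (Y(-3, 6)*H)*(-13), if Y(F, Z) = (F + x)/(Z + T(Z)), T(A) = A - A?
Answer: 91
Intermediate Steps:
T(A) = 0
x = 10 (x = 4 + 6 = 10)
Y(F, Z) = (10 + F)/Z (Y(F, Z) = (F + 10)/(Z + 0) = (10 + F)/Z)
(Y(-3, 6)*H)*(-13) = (((10 - 3)/6)*(-6))*(-13) = (((⅙)*7)*(-6))*(-13) = ((7/6)*(-6))*(-13) = -7*(-13) = 91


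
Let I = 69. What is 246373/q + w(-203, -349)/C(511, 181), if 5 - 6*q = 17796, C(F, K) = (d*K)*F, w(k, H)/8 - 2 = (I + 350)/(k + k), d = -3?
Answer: -27754922626658/334037998343 ≈ -83.089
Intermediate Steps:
w(k, H) = 16 + 1676/k (w(k, H) = 16 + 8*((69 + 350)/(k + k)) = 16 + 8*(419/((2*k))) = 16 + 8*(419*(1/(2*k))) = 16 + 8*(419/(2*k)) = 16 + 1676/k)
C(F, K) = -3*F*K (C(F, K) = (-3*K)*F = -3*F*K)
q = -17791/6 (q = 5/6 - 1/6*17796 = 5/6 - 2966 = -17791/6 ≈ -2965.2)
246373/q + w(-203, -349)/C(511, 181) = 246373/(-17791/6) + (16 + 1676/(-203))/((-3*511*181)) = 246373*(-6/17791) + (16 + 1676*(-1/203))/(-277473) = -1478238/17791 + (16 - 1676/203)*(-1/277473) = -1478238/17791 + (1572/203)*(-1/277473) = -1478238/17791 - 524/18775673 = -27754922626658/334037998343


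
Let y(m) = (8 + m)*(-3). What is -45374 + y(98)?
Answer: -45692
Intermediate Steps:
y(m) = -24 - 3*m
-45374 + y(98) = -45374 + (-24 - 3*98) = -45374 + (-24 - 294) = -45374 - 318 = -45692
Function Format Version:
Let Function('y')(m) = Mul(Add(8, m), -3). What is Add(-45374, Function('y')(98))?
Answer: -45692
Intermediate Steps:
Function('y')(m) = Add(-24, Mul(-3, m))
Add(-45374, Function('y')(98)) = Add(-45374, Add(-24, Mul(-3, 98))) = Add(-45374, Add(-24, -294)) = Add(-45374, -318) = -45692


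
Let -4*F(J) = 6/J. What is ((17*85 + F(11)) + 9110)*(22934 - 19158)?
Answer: 438406816/11 ≈ 3.9855e+7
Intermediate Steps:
F(J) = -3/(2*J)
((17*85 + F(11)) + 9110)*(22934 - 19158) = ((17*85 - 3/2/11) + 9110)*(22934 - 19158) = ((1445 - 3/2*1/11) + 9110)*3776 = ((1445 - 3/22) + 9110)*3776 = (31787/22 + 9110)*3776 = (232207/22)*3776 = 438406816/11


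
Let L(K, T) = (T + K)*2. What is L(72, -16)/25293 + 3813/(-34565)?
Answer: -2986159/28201695 ≈ -0.10589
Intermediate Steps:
L(K, T) = 2*K + 2*T (L(K, T) = (K + T)*2 = 2*K + 2*T)
L(72, -16)/25293 + 3813/(-34565) = (2*72 + 2*(-16))/25293 + 3813/(-34565) = (144 - 32)*(1/25293) + 3813*(-1/34565) = 112*(1/25293) - 123/1115 = 112/25293 - 123/1115 = -2986159/28201695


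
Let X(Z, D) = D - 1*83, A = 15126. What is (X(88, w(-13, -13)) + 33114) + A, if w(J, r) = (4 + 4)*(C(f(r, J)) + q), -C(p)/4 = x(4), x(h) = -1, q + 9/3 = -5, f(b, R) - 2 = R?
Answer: 48125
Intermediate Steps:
f(b, R) = 2 + R
q = -8 (q = -3 - 5 = -8)
C(p) = 4 (C(p) = -4*(-1) = 4)
w(J, r) = -32 (w(J, r) = (4 + 4)*(4 - 8) = 8*(-4) = -32)
X(Z, D) = -83 + D (X(Z, D) = D - 83 = -83 + D)
(X(88, w(-13, -13)) + 33114) + A = ((-83 - 32) + 33114) + 15126 = (-115 + 33114) + 15126 = 32999 + 15126 = 48125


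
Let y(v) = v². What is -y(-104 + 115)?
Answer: -121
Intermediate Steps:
-y(-104 + 115) = -(-104 + 115)² = -1*11² = -1*121 = -121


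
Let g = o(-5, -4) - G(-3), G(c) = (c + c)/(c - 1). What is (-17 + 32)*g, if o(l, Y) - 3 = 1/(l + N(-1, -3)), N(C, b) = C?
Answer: 20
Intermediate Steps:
o(l, Y) = 3 + 1/(-1 + l) (o(l, Y) = 3 + 1/(l - 1) = 3 + 1/(-1 + l))
G(c) = 2*c/(-1 + c) (G(c) = (2*c)/(-1 + c) = 2*c/(-1 + c))
g = 4/3 (g = (-2 + 3*(-5))/(-1 - 5) - 2*(-3)/(-1 - 3) = (-2 - 15)/(-6) - 2*(-3)/(-4) = -1/6*(-17) - 2*(-3)*(-1)/4 = 17/6 - 1*3/2 = 17/6 - 3/2 = 4/3 ≈ 1.3333)
(-17 + 32)*g = (-17 + 32)*(4/3) = 15*(4/3) = 20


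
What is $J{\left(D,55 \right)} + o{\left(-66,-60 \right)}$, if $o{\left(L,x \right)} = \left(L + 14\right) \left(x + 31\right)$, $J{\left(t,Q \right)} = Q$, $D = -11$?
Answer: $1563$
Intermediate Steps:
$o{\left(L,x \right)} = \left(14 + L\right) \left(31 + x\right)$
$J{\left(D,55 \right)} + o{\left(-66,-60 \right)} = 55 + \left(434 + 14 \left(-60\right) + 31 \left(-66\right) - -3960\right) = 55 + \left(434 - 840 - 2046 + 3960\right) = 55 + 1508 = 1563$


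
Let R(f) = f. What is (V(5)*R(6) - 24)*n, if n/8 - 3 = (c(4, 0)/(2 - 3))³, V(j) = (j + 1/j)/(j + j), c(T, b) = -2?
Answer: -45936/25 ≈ -1837.4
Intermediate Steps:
V(j) = (j + 1/j)/(2*j) (V(j) = (j + 1/j)/((2*j)) = (j + 1/j)*(1/(2*j)) = (j + 1/j)/(2*j))
n = 88 (n = 24 + 8*(-2/(2 - 3))³ = 24 + 8*(-2/(-1))³ = 24 + 8*(-2*(-1))³ = 24 + 8*2³ = 24 + 8*8 = 24 + 64 = 88)
(V(5)*R(6) - 24)*n = (((½)*(1 + 5²)/5²)*6 - 24)*88 = (((½)*(1/25)*(1 + 25))*6 - 24)*88 = (((½)*(1/25)*26)*6 - 24)*88 = ((13/25)*6 - 24)*88 = (78/25 - 24)*88 = -522/25*88 = -45936/25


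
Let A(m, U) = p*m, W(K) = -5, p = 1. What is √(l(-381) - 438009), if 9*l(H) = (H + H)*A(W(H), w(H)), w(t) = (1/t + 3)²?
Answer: I*√3938271/3 ≈ 661.5*I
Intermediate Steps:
w(t) = (3 + 1/t)²
A(m, U) = m (A(m, U) = 1*m = m)
l(H) = -10*H/9 (l(H) = ((H + H)*(-5))/9 = ((2*H)*(-5))/9 = (-10*H)/9 = -10*H/9)
√(l(-381) - 438009) = √(-10/9*(-381) - 438009) = √(1270/3 - 438009) = √(-1312757/3) = I*√3938271/3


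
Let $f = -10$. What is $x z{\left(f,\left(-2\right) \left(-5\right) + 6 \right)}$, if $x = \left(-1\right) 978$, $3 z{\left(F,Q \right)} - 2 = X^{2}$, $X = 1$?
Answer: $-978$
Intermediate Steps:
$z{\left(F,Q \right)} = 1$ ($z{\left(F,Q \right)} = \frac{2}{3} + \frac{1^{2}}{3} = \frac{2}{3} + \frac{1}{3} \cdot 1 = \frac{2}{3} + \frac{1}{3} = 1$)
$x = -978$
$x z{\left(f,\left(-2\right) \left(-5\right) + 6 \right)} = \left(-978\right) 1 = -978$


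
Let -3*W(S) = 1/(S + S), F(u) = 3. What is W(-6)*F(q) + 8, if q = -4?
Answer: 97/12 ≈ 8.0833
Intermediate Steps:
W(S) = -1/(6*S) (W(S) = -1/(3*(S + S)) = -1/(2*S)/3 = -1/(6*S))
W(-6)*F(q) + 8 = -1/6/(-6)*3 + 8 = -1/6*(-1/6)*3 + 8 = (1/36)*3 + 8 = 1/12 + 8 = 97/12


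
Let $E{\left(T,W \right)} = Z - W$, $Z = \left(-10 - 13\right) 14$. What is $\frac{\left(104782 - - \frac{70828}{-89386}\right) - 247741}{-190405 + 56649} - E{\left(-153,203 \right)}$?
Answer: $\frac{3144816678701}{5977956908} \approx 526.07$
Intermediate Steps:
$Z = -322$ ($Z = \left(-23\right) 14 = -322$)
$E{\left(T,W \right)} = -322 - W$
$\frac{\left(104782 - - \frac{70828}{-89386}\right) - 247741}{-190405 + 56649} - E{\left(-153,203 \right)} = \frac{\left(104782 - - \frac{70828}{-89386}\right) - 247741}{-190405 + 56649} - \left(-322 - 203\right) = \frac{\left(104782 - \left(-70828\right) \left(- \frac{1}{89386}\right)\right) - 247741}{-133756} - \left(-322 - 203\right) = \left(\left(104782 - \frac{35414}{44693}\right) - 247741\right) \left(- \frac{1}{133756}\right) - -525 = \left(\left(104782 - \frac{35414}{44693}\right) - 247741\right) \left(- \frac{1}{133756}\right) + 525 = \left(\frac{4682986512}{44693} - 247741\right) \left(- \frac{1}{133756}\right) + 525 = \left(- \frac{6389302001}{44693}\right) \left(- \frac{1}{133756}\right) + 525 = \frac{6389302001}{5977956908} + 525 = \frac{3144816678701}{5977956908}$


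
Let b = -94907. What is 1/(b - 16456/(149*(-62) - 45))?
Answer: -9283/881005225 ≈ -1.0537e-5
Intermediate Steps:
1/(b - 16456/(149*(-62) - 45)) = 1/(-94907 - 16456/(149*(-62) - 45)) = 1/(-94907 - 16456/(-9238 - 45)) = 1/(-94907 - 16456/(-9283)) = 1/(-94907 - 16456*(-1/9283)) = 1/(-94907 + 16456/9283) = 1/(-881005225/9283) = -9283/881005225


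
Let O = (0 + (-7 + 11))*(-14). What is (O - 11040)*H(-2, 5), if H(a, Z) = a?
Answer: 22192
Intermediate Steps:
O = -56 (O = (0 + 4)*(-14) = 4*(-14) = -56)
(O - 11040)*H(-2, 5) = (-56 - 11040)*(-2) = -11096*(-2) = 22192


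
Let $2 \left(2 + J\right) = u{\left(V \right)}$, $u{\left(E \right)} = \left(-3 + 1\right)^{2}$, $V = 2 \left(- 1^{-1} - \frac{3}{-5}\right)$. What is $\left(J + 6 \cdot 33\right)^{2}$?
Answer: $39204$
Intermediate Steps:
$V = - \frac{4}{5}$ ($V = 2 \left(\left(-1\right) 1 - - \frac{3}{5}\right) = 2 \left(-1 + \frac{3}{5}\right) = 2 \left(- \frac{2}{5}\right) = - \frac{4}{5} \approx -0.8$)
$u{\left(E \right)} = 4$ ($u{\left(E \right)} = \left(-2\right)^{2} = 4$)
$J = 0$ ($J = -2 + \frac{1}{2} \cdot 4 = -2 + 2 = 0$)
$\left(J + 6 \cdot 33\right)^{2} = \left(0 + 6 \cdot 33\right)^{2} = \left(0 + 198\right)^{2} = 198^{2} = 39204$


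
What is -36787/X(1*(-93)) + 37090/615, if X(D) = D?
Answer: 1738225/3813 ≈ 455.87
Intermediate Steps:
-36787/X(1*(-93)) + 37090/615 = -36787/(1*(-93)) + 37090/615 = -36787/(-93) + 37090*(1/615) = -36787*(-1/93) + 7418/123 = 36787/93 + 7418/123 = 1738225/3813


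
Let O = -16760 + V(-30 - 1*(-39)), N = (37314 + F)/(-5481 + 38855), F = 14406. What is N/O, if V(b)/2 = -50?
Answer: -431/4689047 ≈ -9.1916e-5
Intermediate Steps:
V(b) = -100 (V(b) = 2*(-50) = -100)
N = 25860/16687 (N = (37314 + 14406)/(-5481 + 38855) = 51720/33374 = 51720*(1/33374) = 25860/16687 ≈ 1.5497)
O = -16860 (O = -16760 - 100 = -16860)
N/O = (25860/16687)/(-16860) = (25860/16687)*(-1/16860) = -431/4689047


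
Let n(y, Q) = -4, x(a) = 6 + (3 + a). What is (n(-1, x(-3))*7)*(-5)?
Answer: 140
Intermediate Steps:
x(a) = 9 + a
(n(-1, x(-3))*7)*(-5) = -4*7*(-5) = -28*(-5) = 140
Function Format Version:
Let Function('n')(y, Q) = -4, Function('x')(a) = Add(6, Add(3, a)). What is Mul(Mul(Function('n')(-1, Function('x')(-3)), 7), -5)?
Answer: 140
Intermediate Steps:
Function('x')(a) = Add(9, a)
Mul(Mul(Function('n')(-1, Function('x')(-3)), 7), -5) = Mul(Mul(-4, 7), -5) = Mul(-28, -5) = 140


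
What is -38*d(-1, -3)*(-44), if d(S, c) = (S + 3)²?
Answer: 6688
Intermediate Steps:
d(S, c) = (3 + S)²
-38*d(-1, -3)*(-44) = -38*(3 - 1)²*(-44) = -38*2²*(-44) = -38*4*(-44) = -152*(-44) = 6688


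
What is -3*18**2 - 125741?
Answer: -126713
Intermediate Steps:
-3*18**2 - 125741 = -3*324 - 125741 = -972 - 125741 = -126713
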